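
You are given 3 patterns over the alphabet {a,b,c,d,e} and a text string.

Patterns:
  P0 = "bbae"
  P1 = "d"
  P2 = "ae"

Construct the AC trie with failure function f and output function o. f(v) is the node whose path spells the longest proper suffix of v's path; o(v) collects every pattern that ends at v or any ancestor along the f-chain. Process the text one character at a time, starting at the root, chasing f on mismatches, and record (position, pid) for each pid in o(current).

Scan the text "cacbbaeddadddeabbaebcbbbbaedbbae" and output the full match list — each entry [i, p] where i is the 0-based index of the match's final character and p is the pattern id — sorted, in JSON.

Construct AC machine:
Trie nodes:
  n0 'ε': a→6 b→1 d→5
  n1 'b': b→2
  n2 'bb': a→3
  n3 'bba': e→4
  n4 'bbae': ·  ←P0
  n5 'd': ·  ←P1
  n6 'a': e→7
  n7 'ae': ·  ←P2

Failure links (BFS by depth):
  n1('b'): parent n0 fail=0; on 'b' 0 → fail=0;  out ∅∪∅=∅
  n5('d'): parent n0 fail=0; on 'd' 0 → fail=0;  out {1}∪∅={1}
  n6('a'): parent n0 fail=0; on 'a' 0 → fail=0;  out ∅∪∅=∅
  n2('bb'): parent n1 fail=0; on 'b' 0 → fail=1;  out ∅∪∅=∅
  n7('ae'): parent n6 fail=0; on 'e' 0 → fail=0;  out {2}∪∅={2}
  n3('bba'): parent n2 fail=1; on 'a' 1→0 → fail=6;  out ∅∪∅=∅
  n4('bbae'): parent n3 fail=6; on 'e' 6 → fail=7;  out {0}∪{2}={0,2}

Scan:
[0] read 'c'  n0⇒n0
[1] read 'a'  n0⇒n6
[2] read 'c'  n6⇒n0 ·f
[3] read 'b'  n0⇒n1
[4] read 'b'  n1⇒n2
[5] read 'a'  n2⇒n3
[6] read 'e'  n3⇒n4  ** P0@[3:6],P2@[5:6]
[7] read 'd'  n4⇒n5 ·f  ** P1@[7:7]
[8] read 'd'  n5⇒n5 ·f  ** P1@[8:8]
[9] read 'a'  n5⇒n6 ·f
[10] read 'd'  n6⇒n5 ·f  ** P1@[10:10]
[11] read 'd'  n5⇒n5 ·f  ** P1@[11:11]
[12] read 'd'  n5⇒n5 ·f  ** P1@[12:12]
[13] read 'e'  n5⇒n0 ·f
[14] read 'a'  n0⇒n6
[15] read 'b'  n6⇒n1 ·f
[16] read 'b'  n1⇒n2
[17] read 'a'  n2⇒n3
[18] read 'e'  n3⇒n4  ** P0@[15:18],P2@[17:18]
[19] read 'b'  n4⇒n1 ·f
[20] read 'c'  n1⇒n0 ·f
[21] read 'b'  n0⇒n1
[22] read 'b'  n1⇒n2
[23] read 'b'  n2⇒n2 ·f
[24] read 'b'  n2⇒n2 ·f
[25] read 'a'  n2⇒n3
[26] read 'e'  n3⇒n4  ** P0@[23:26],P2@[25:26]
[27] read 'd'  n4⇒n5 ·f  ** P1@[27:27]
[28] read 'b'  n5⇒n1 ·f
[29] read 'b'  n1⇒n2
[30] read 'a'  n2⇒n3
[31] read 'e'  n3⇒n4  ** P0@[28:31],P2@[30:31]

Result: [[6,0],[6,2],[7,1],[8,1],[10,1],[11,1],[12,1],[18,0],[18,2],[26,0],[26,2],[27,1],[31,0],[31,2]]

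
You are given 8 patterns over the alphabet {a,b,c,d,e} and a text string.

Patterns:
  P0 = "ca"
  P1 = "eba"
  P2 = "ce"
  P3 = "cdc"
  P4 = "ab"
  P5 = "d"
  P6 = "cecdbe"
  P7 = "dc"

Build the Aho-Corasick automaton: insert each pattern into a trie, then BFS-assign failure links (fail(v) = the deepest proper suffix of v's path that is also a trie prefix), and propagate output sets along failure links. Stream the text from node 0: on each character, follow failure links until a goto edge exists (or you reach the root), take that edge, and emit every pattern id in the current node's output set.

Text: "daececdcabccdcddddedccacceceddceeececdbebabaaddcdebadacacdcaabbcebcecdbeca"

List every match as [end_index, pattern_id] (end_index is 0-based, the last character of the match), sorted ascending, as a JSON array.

Construct AC machine:
Trie nodes:
  0='ε' goto a→9 c→1 d→11 e→3
  1='c' goto a→2 d→7 e→6
  2='ca' goto ·  ←P0
  3='e' goto b→4
  4='eb' goto a→5
  5='eba' goto ·  ←P1
  6='ce' goto c→12  ←P2
  7='cd' goto c→8
  8='cdc' goto ·  ←P3
  9='a' goto b→10
  10='ab' goto ·  ←P4
  11='d' goto c→16  ←P5
  12='cec' goto d→13
  13='cecd' goto b→14
  14='cecdb' goto e→15
  15='cecdbe' goto ·  ←P6
  16='dc' goto ·  ←P7

Failure links (BFS by depth):
  n1('c'): parent n0 fail=0; on 'c' 0 → fail=0;  out ∅∪∅=∅
  n3('e'): parent n0 fail=0; on 'e' 0 → fail=0;  out ∅∪∅=∅
  n9('a'): parent n0 fail=0; on 'a' 0 → fail=0;  out ∅∪∅=∅
  n11('d'): parent n0 fail=0; on 'd' 0 → fail=0;  out {5}∪∅={5}
  n2('ca'): parent n1 fail=0; on 'a' 0 → fail=9;  out {0}∪∅={0}
  n4('eb'): parent n3 fail=0; on 'b' 0 → fail=0;  out ∅∪∅=∅
  n6('ce'): parent n1 fail=0; on 'e' 0 → fail=3;  out {2}∪∅={2}
  n7('cd'): parent n1 fail=0; on 'd' 0 → fail=11;  out ∅∪{5}={5}
  n10('ab'): parent n9 fail=0; on 'b' 0 → fail=0;  out {4}∪∅={4}
  n16('dc'): parent n11 fail=0; on 'c' 0 → fail=1;  out {7}∪∅={7}
  n5('eba'): parent n4 fail=0; on 'a' 0 → fail=9;  out {1}∪∅={1}
  n8('cdc'): parent n7 fail=11; on 'c' 11 → fail=16;  out {3}∪{7}={3,7}
  n12('cec'): parent n6 fail=3; on 'c' 3→0 → fail=1;  out ∅∪∅=∅
  n13('cecd'): parent n12 fail=1; on 'd' 1 → fail=7;  out ∅∪{5}={5}
  n14('cecdb'): parent n13 fail=7; on 'b' 7→11→0 → fail=0;  out ∅∪∅=∅
  n15('cecdbe'): parent n14 fail=0; on 'e' 0 → fail=3;  out {6}∪∅={6}

Text stream:
i=0 'd': node 0→11  emit P5@[0:0]
i=1 'a': node 11→9 (via fail)
i=2 'e': node 9→3 (via fail)
i=3 'c': node 3→1 (via fail)
i=4 'e': node 1→6  emit P2@[3:4]
i=5 'c': node 6→12
i=6 'd': node 12→13  emit P5@[6:6]
i=7 'c': node 13→8 (via fail)  emit P3@[5:7],P7@[6:7]
i=8 'a': node 8→2 (via fail)  emit P0@[7:8]
i=9 'b': node 2→10 (via fail)  emit P4@[8:9]
i=10 'c': node 10→1 (via fail)
i=11 'c': node 1→1 (via fail)
i=12 'd': node 1→7  emit P5@[12:12]
i=13 'c': node 7→8  emit P3@[11:13],P7@[12:13]
i=14 'd': node 8→7 (via fail)  emit P5@[14:14]
i=15 'd': node 7→11 (via fail)  emit P5@[15:15]
i=16 'd': node 11→11 (via fail)  emit P5@[16:16]
i=17 'd': node 11→11 (via fail)  emit P5@[17:17]
i=18 'e': node 11→3 (via fail)
i=19 'd': node 3→11 (via fail)  emit P5@[19:19]
i=20 'c': node 11→16  emit P7@[19:20]
i=21 'c': node 16→1 (via fail)
i=22 'a': node 1→2  emit P0@[21:22]
i=23 'c': node 2→1 (via fail)
i=24 'c': node 1→1 (via fail)
i=25 'e': node 1→6  emit P2@[24:25]
i=26 'c': node 6→12
i=27 'e': node 12→6 (via fail)  emit P2@[26:27]
i=28 'd': node 6→11 (via fail)  emit P5@[28:28]
i=29 'd': node 11→11 (via fail)  emit P5@[29:29]
i=30 'c': node 11→16  emit P7@[29:30]
i=31 'e': node 16→6 (via fail)  emit P2@[30:31]
i=32 'e': node 6→3 (via fail)
i=33 'e': node 3→3 (via fail)
i=34 'c': node 3→1 (via fail)
i=35 'e': node 1→6  emit P2@[34:35]
i=36 'c': node 6→12
i=37 'd': node 12→13  emit P5@[37:37]
i=38 'b': node 13→14
i=39 'e': node 14→15  emit P6@[34:39]
i=40 'b': node 15→4 (via fail)
i=41 'a': node 4→5  emit P1@[39:41]
i=42 'b': node 5→10 (via fail)  emit P4@[41:42]
i=43 'a': node 10→9 (via fail)
i=44 'a': node 9→9 (via fail)
i=45 'd': node 9→11 (via fail)  emit P5@[45:45]
i=46 'd': node 11→11 (via fail)  emit P5@[46:46]
i=47 'c': node 11→16  emit P7@[46:47]
i=48 'd': node 16→7 (via fail)  emit P5@[48:48]
i=49 'e': node 7→3 (via fail)
i=50 'b': node 3→4
i=51 'a': node 4→5  emit P1@[49:51]
i=52 'd': node 5→11 (via fail)  emit P5@[52:52]
i=53 'a': node 11→9 (via fail)
i=54 'c': node 9→1 (via fail)
i=55 'a': node 1→2  emit P0@[54:55]
i=56 'c': node 2→1 (via fail)
i=57 'd': node 1→7  emit P5@[57:57]
i=58 'c': node 7→8  emit P3@[56:58],P7@[57:58]
i=59 'a': node 8→2 (via fail)  emit P0@[58:59]
i=60 'a': node 2→9 (via fail)
i=61 'b': node 9→10  emit P4@[60:61]
i=62 'b': node 10→0 (via fail)
i=63 'c': node 0→1
i=64 'e': node 1→6  emit P2@[63:64]
i=65 'b': node 6→4 (via fail)
i=66 'c': node 4→1 (via fail)
i=67 'e': node 1→6  emit P2@[66:67]
i=68 'c': node 6→12
i=69 'd': node 12→13  emit P5@[69:69]
i=70 'b': node 13→14
i=71 'e': node 14→15  emit P6@[66:71]
i=72 'c': node 15→1 (via fail)
i=73 'a': node 1→2  emit P0@[72:73]

Matches: [[0,5],[4,2],[6,5],[7,3],[7,7],[8,0],[9,4],[12,5],[13,3],[13,7],[14,5],[15,5],[16,5],[17,5],[19,5],[20,7],[22,0],[25,2],[27,2],[28,5],[29,5],[30,7],[31,2],[35,2],[37,5],[39,6],[41,1],[42,4],[45,5],[46,5],[47,7],[48,5],[51,1],[52,5],[55,0],[57,5],[58,3],[58,7],[59,0],[61,4],[64,2],[67,2],[69,5],[71,6],[73,0]]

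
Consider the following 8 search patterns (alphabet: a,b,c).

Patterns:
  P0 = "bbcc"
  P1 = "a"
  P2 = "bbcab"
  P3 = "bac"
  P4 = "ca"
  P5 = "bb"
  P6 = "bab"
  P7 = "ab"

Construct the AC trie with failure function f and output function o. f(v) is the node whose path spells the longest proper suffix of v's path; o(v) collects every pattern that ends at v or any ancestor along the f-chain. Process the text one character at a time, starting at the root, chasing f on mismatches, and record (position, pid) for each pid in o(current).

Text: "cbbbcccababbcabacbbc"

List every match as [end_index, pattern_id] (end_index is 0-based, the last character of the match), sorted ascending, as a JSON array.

Construct AC machine:
Trie nodes:
  n0 'ε': a→5 b→1 c→10
  n1 'b': a→8 b→2
  n2 'bb': c→3  [P5 ends]
  n3 'bbc': a→6 c→4
  n4 'bbcc': ·  [P0 ends]
  n5 'a': b→13  [P1 ends]
  n6 'bbca': b→7
  n7 'bbcab': ·  [P2 ends]
  n8 'ba': b→12 c→9
  n9 'bac': ·  [P3 ends]
  n10 'c': a→11
  n11 'ca': ·  [P4 ends]
  n12 'bab': ·  [P6 ends]
  n13 'ab': ·  [P7 ends]

Failure links (BFS by depth):
  fail(1) 'b': from fail(0)=0 chase 'b': 0 ⇒ 0;  out=∅∪out(0)=∅
  fail(5) 'a': from fail(0)=0 chase 'a': 0 ⇒ 0;  out={1}∪out(0)={1}
  fail(10) 'c': from fail(0)=0 chase 'c': 0 ⇒ 0;  out=∅∪out(0)=∅
  fail(2) 'bb': from fail(1)=0 chase 'b': 0 ⇒ 1;  out={5}∪out(1)={5}
  fail(8) 'ba': from fail(1)=0 chase 'a': 0 ⇒ 5;  out=∅∪out(5)={1}
  fail(11) 'ca': from fail(10)=0 chase 'a': 0 ⇒ 5;  out={4}∪out(5)={1,4}
  fail(13) 'ab': from fail(5)=0 chase 'b': 0 ⇒ 1;  out={7}∪out(1)={7}
  fail(3) 'bbc': from fail(2)=1 chase 'c': 1→0 ⇒ 10;  out=∅∪out(10)=∅
  fail(9) 'bac': from fail(8)=5 chase 'c': 5→0 ⇒ 10;  out={3}∪out(10)={3}
  fail(12) 'bab': from fail(8)=5 chase 'b': 5 ⇒ 13;  out={6}∪out(13)={6,7}
  fail(4) 'bbcc': from fail(3)=10 chase 'c': 10→0 ⇒ 10;  out={0}∪out(10)={0}
  fail(6) 'bbca': from fail(3)=10 chase 'a': 10 ⇒ 11;  out=∅∪out(11)={1,4}
  fail(7) 'bbcab': from fail(6)=11 chase 'b': 11→5 ⇒ 13;  out={2}∪out(13)={2,7}

Run:
i=0 'c': node 0→10
i=1 'b': node 10→1 (fail-walked)
i=2 'b': node 1→2  → match P5@[1:2]
i=3 'b': node 2→2 (fail-walked)  → match P5@[2:3]
i=4 'c': node 2→3
i=5 'c': node 3→4  → match P0@[2:5]
i=6 'c': node 4→10 (fail-walked)
i=7 'a': node 10→11  → match P1@[7:7],P4@[6:7]
i=8 'b': node 11→13 (fail-walked)  → match P7@[7:8]
i=9 'a': node 13→8 (fail-walked)  → match P1@[9:9]
i=10 'b': node 8→12  → match P6@[8:10],P7@[9:10]
i=11 'b': node 12→2 (fail-walked)  → match P5@[10:11]
i=12 'c': node 2→3
i=13 'a': node 3→6  → match P1@[13:13],P4@[12:13]
i=14 'b': node 6→7  → match P2@[10:14],P7@[13:14]
i=15 'a': node 7→8 (fail-walked)  → match P1@[15:15]
i=16 'c': node 8→9  → match P3@[14:16]
i=17 'b': node 9→1 (fail-walked)
i=18 'b': node 1→2  → match P5@[17:18]
i=19 'c': node 2→3

Result: [[2,5],[3,5],[5,0],[7,1],[7,4],[8,7],[9,1],[10,6],[10,7],[11,5],[13,1],[13,4],[14,2],[14,7],[15,1],[16,3],[18,5]]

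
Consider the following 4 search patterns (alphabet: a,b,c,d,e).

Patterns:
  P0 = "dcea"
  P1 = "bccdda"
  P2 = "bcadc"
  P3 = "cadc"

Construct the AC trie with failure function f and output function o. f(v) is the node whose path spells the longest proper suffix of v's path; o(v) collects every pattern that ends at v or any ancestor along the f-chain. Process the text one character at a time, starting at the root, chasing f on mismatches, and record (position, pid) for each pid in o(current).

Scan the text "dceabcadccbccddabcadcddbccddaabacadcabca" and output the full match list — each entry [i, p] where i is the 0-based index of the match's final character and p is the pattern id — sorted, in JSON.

Build:
Trie nodes:
  n0 'ε': b→5 c→14 d→1
  n1 'd': c→2
  n2 'dc': e→3
  n3 'dce': a→4
  n4 'dcea': ·  ←P0
  n5 'b': c→6
  n6 'bc': a→11 c→7
  n7 'bcc': d→8
  n8 'bccd': d→9
  n9 'bccdd': a→10
  n10 'bccdda': ·  ←P1
  n11 'bca': d→12
  n12 'bcad': c→13
  n13 'bcadc': ·  ←P2
  n14 'c': a→15
  n15 'ca': d→16
  n16 'cad': c→17
  n17 'cadc': ·  ←P3

Failure links (BFS by depth):
  fail(1) 'd': from fail(0)=0 chase 'd': 0 ⇒ 0;  out=∅∪out(0)=∅
  fail(5) 'b': from fail(0)=0 chase 'b': 0 ⇒ 0;  out=∅∪out(0)=∅
  fail(14) 'c': from fail(0)=0 chase 'c': 0 ⇒ 0;  out=∅∪out(0)=∅
  fail(2) 'dc': from fail(1)=0 chase 'c': 0 ⇒ 14;  out=∅∪out(14)=∅
  fail(6) 'bc': from fail(5)=0 chase 'c': 0 ⇒ 14;  out=∅∪out(14)=∅
  fail(15) 'ca': from fail(14)=0 chase 'a': 0 ⇒ 0;  out=∅∪out(0)=∅
  fail(3) 'dce': from fail(2)=14 chase 'e': 14→0 ⇒ 0;  out=∅∪out(0)=∅
  fail(7) 'bcc': from fail(6)=14 chase 'c': 14→0 ⇒ 14;  out=∅∪out(14)=∅
  fail(11) 'bca': from fail(6)=14 chase 'a': 14 ⇒ 15;  out=∅∪out(15)=∅
  fail(16) 'cad': from fail(15)=0 chase 'd': 0 ⇒ 1;  out=∅∪out(1)=∅
  fail(4) 'dcea': from fail(3)=0 chase 'a': 0 ⇒ 0;  out={0}∪out(0)={0}
  fail(8) 'bccd': from fail(7)=14 chase 'd': 14→0 ⇒ 1;  out=∅∪out(1)=∅
  fail(12) 'bcad': from fail(11)=15 chase 'd': 15 ⇒ 16;  out=∅∪out(16)=∅
  fail(17) 'cadc': from fail(16)=1 chase 'c': 1 ⇒ 2;  out={3}∪out(2)={3}
  fail(9) 'bccdd': from fail(8)=1 chase 'd': 1→0 ⇒ 1;  out=∅∪out(1)=∅
  fail(13) 'bcadc': from fail(12)=16 chase 'c': 16 ⇒ 17;  out={2}∪out(17)={2,3}
  fail(10) 'bccdda': from fail(9)=1 chase 'a': 1→0 ⇒ 0;  out={1}∪out(0)={1}

Text stream:
i=0 'd': node 0→1
i=1 'c': node 1→2
i=2 'e': node 2→3
i=3 'a': node 3→4  emit P0@[0:3]
i=4 'b': node 4→5 (via fail)
i=5 'c': node 5→6
i=6 'a': node 6→11
i=7 'd': node 11→12
i=8 'c': node 12→13  emit P2@[4:8],P3@[5:8]
i=9 'c': node 13→14 (via fail)
i=10 'b': node 14→5 (via fail)
i=11 'c': node 5→6
i=12 'c': node 6→7
i=13 'd': node 7→8
i=14 'd': node 8→9
i=15 'a': node 9→10  emit P1@[10:15]
i=16 'b': node 10→5 (via fail)
i=17 'c': node 5→6
i=18 'a': node 6→11
i=19 'd': node 11→12
i=20 'c': node 12→13  emit P2@[16:20],P3@[17:20]
i=21 'd': node 13→1 (via fail)
i=22 'd': node 1→1 (via fail)
i=23 'b': node 1→5 (via fail)
i=24 'c': node 5→6
i=25 'c': node 6→7
i=26 'd': node 7→8
i=27 'd': node 8→9
i=28 'a': node 9→10  emit P1@[23:28]
i=29 'a': node 10→0 (via fail)
i=30 'b': node 0→5
i=31 'a': node 5→0 (via fail)
i=32 'c': node 0→14
i=33 'a': node 14→15
i=34 'd': node 15→16
i=35 'c': node 16→17  emit P3@[32:35]
i=36 'a': node 17→15 (via fail)
i=37 'b': node 15→5 (via fail)
i=38 'c': node 5→6
i=39 'a': node 6→11

Matches: [[3,0],[8,2],[8,3],[15,1],[20,2],[20,3],[28,1],[35,3]]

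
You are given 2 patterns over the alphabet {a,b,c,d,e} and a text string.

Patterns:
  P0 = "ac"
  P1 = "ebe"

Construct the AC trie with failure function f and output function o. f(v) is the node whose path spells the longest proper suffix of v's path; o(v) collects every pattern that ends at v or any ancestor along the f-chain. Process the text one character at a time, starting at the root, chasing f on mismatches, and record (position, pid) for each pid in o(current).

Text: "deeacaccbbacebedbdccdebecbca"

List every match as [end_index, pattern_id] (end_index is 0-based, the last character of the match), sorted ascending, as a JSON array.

Build:
Trie (insert patterns):
  0='ε' goto a→1 e→3
  1='a' goto c→2
  2='ac' goto ·  ←P0
  3='e' goto b→4
  4='eb' goto e→5
  5='ebe' goto ·  ←P1

BFS fail/out derivation:
  fail(1) 'a': from fail(0)=0 chase 'a': 0 ⇒ 0;  out=∅∪out(0)=∅
  fail(3) 'e': from fail(0)=0 chase 'e': 0 ⇒ 0;  out=∅∪out(0)=∅
  fail(2) 'ac': from fail(1)=0 chase 'c': 0 ⇒ 0;  out={0}∪out(0)={0}
  fail(4) 'eb': from fail(3)=0 chase 'b': 0 ⇒ 0;  out=∅∪out(0)=∅
  fail(5) 'ebe': from fail(4)=0 chase 'e': 0 ⇒ 3;  out={1}∪out(3)={1}

Scan:
[0] read 'd'  n0⇒n0
[1] read 'e'  n0⇒n3
[2] read 'e'  n3⇒n3 (via fail)
[3] read 'a'  n3⇒n1 (via fail)
[4] read 'c'  n1⇒n2  ** P0@[3:4]
[5] read 'a'  n2⇒n1 (via fail)
[6] read 'c'  n1⇒n2  ** P0@[5:6]
[7] read 'c'  n2⇒n0 (via fail)
[8] read 'b'  n0⇒n0
[9] read 'b'  n0⇒n0
[10] read 'a'  n0⇒n1
[11] read 'c'  n1⇒n2  ** P0@[10:11]
[12] read 'e'  n2⇒n3 (via fail)
[13] read 'b'  n3⇒n4
[14] read 'e'  n4⇒n5  ** P1@[12:14]
[15] read 'd'  n5⇒n0 (via fail)
[16] read 'b'  n0⇒n0
[17] read 'd'  n0⇒n0
[18] read 'c'  n0⇒n0
[19] read 'c'  n0⇒n0
[20] read 'd'  n0⇒n0
[21] read 'e'  n0⇒n3
[22] read 'b'  n3⇒n4
[23] read 'e'  n4⇒n5  ** P1@[21:23]
[24] read 'c'  n5⇒n0 (via fail)
[25] read 'b'  n0⇒n0
[26] read 'c'  n0⇒n0
[27] read 'a'  n0⇒n1

Matches: [[4,0],[6,0],[11,0],[14,1],[23,1]]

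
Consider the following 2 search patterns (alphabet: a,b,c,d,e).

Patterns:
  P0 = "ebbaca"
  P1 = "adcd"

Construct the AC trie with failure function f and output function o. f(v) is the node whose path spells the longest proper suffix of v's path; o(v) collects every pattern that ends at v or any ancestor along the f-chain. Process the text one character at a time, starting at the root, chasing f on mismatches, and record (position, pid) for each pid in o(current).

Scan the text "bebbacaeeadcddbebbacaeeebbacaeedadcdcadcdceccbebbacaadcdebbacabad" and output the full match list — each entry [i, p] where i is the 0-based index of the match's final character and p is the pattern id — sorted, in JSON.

Build automaton:
Trie nodes:
  0='ε' goto a→7 e→1
  1='e' goto b→2
  2='eb' goto b→3
  3='ebb' goto a→4
  4='ebba' goto c→5
  5='ebbac' goto a→6
  6='ebbaca' goto ·  [P0 ends]
  7='a' goto d→8
  8='ad' goto c→9
  9='adc' goto d→10
  10='adcd' goto ·  [P1 ends]

BFS fail/out derivation:
  n1('e'): parent n0 fail=0; on 'e' 0 → fail=0;  out ∅∪∅=∅
  n7('a'): parent n0 fail=0; on 'a' 0 → fail=0;  out ∅∪∅=∅
  n2('eb'): parent n1 fail=0; on 'b' 0 → fail=0;  out ∅∪∅=∅
  n8('ad'): parent n7 fail=0; on 'd' 0 → fail=0;  out ∅∪∅=∅
  n3('ebb'): parent n2 fail=0; on 'b' 0 → fail=0;  out ∅∪∅=∅
  n9('adc'): parent n8 fail=0; on 'c' 0 → fail=0;  out ∅∪∅=∅
  n4('ebba'): parent n3 fail=0; on 'a' 0 → fail=7;  out ∅∪∅=∅
  n10('adcd'): parent n9 fail=0; on 'd' 0 → fail=0;  out {1}∪∅={1}
  n5('ebbac'): parent n4 fail=7; on 'c' 7→0 → fail=0;  out ∅∪∅=∅
  n6('ebbaca'): parent n5 fail=0; on 'a' 0 → fail=7;  out {0}∪∅={0}

Scan:
pos 0 'b': at 0
pos 1 'e': at 1
pos 2 'b': at 2
pos 3 'b': at 3
pos 4 'a': at 4
pos 5 'c': at 5
pos 6 'a': at 6  → match P0@[1:6]
pos 7 'e': at 1 (fail-walked)
pos 8 'e': at 1 (fail-walked)
pos 9 'a': at 7 (fail-walked)
pos 10 'd': at 8
pos 11 'c': at 9
pos 12 'd': at 10  → match P1@[9:12]
pos 13 'd': at 0 (fail-walked)
pos 14 'b': at 0
pos 15 'e': at 1
pos 16 'b': at 2
pos 17 'b': at 3
pos 18 'a': at 4
pos 19 'c': at 5
pos 20 'a': at 6  → match P0@[15:20]
pos 21 'e': at 1 (fail-walked)
pos 22 'e': at 1 (fail-walked)
pos 23 'e': at 1 (fail-walked)
pos 24 'b': at 2
pos 25 'b': at 3
pos 26 'a': at 4
pos 27 'c': at 5
pos 28 'a': at 6  → match P0@[23:28]
pos 29 'e': at 1 (fail-walked)
pos 30 'e': at 1 (fail-walked)
pos 31 'd': at 0 (fail-walked)
pos 32 'a': at 7
pos 33 'd': at 8
pos 34 'c': at 9
pos 35 'd': at 10  → match P1@[32:35]
pos 36 'c': at 0 (fail-walked)
pos 37 'a': at 7
pos 38 'd': at 8
pos 39 'c': at 9
pos 40 'd': at 10  → match P1@[37:40]
pos 41 'c': at 0 (fail-walked)
pos 42 'e': at 1
pos 43 'c': at 0 (fail-walked)
pos 44 'c': at 0
pos 45 'b': at 0
pos 46 'e': at 1
pos 47 'b': at 2
pos 48 'b': at 3
pos 49 'a': at 4
pos 50 'c': at 5
pos 51 'a': at 6  → match P0@[46:51]
pos 52 'a': at 7 (fail-walked)
pos 53 'd': at 8
pos 54 'c': at 9
pos 55 'd': at 10  → match P1@[52:55]
pos 56 'e': at 1 (fail-walked)
pos 57 'b': at 2
pos 58 'b': at 3
pos 59 'a': at 4
pos 60 'c': at 5
pos 61 'a': at 6  → match P0@[56:61]
pos 62 'b': at 0 (fail-walked)
pos 63 'a': at 7
pos 64 'd': at 8

Result: [[6,0],[12,1],[20,0],[28,0],[35,1],[40,1],[51,0],[55,1],[61,0]]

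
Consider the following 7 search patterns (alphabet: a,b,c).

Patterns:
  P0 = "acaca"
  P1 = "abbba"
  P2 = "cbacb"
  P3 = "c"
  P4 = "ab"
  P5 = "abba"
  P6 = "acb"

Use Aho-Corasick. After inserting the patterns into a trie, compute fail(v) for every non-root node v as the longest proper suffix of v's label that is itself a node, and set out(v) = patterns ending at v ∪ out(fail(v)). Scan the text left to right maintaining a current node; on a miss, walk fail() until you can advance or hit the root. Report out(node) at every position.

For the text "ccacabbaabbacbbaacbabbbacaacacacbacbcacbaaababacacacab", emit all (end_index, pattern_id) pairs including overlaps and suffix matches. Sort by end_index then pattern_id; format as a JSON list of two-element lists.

Build:
Trie (insert patterns):
  n0 'ε': a→1 c→10
  n1 'a': b→6 c→2
  n2 'ac': a→3 b→16
  n3 'aca': c→4
  n4 'acac': a→5
  n5 'acaca': ·  ←P0
  n6 'ab': b→7  ←P4
  n7 'abb': a→15 b→8
  n8 'abbb': a→9
  n9 'abbba': ·  ←P1
  n10 'c': b→11  ←P3
  n11 'cb': a→12
  n12 'cba': c→13
  n13 'cbac': b→14
  n14 'cbacb': ·  ←P2
  n15 'abba': ·  ←P5
  n16 'acb': ·  ←P6

BFS fail/out derivation:
  fail(1) 'a': from fail(0)=0 chase 'a': 0 ⇒ 0;  out=∅∪out(0)=∅
  fail(10) 'c': from fail(0)=0 chase 'c': 0 ⇒ 0;  out={3}∪out(0)={3}
  fail(2) 'ac': from fail(1)=0 chase 'c': 0 ⇒ 10;  out=∅∪out(10)={3}
  fail(6) 'ab': from fail(1)=0 chase 'b': 0 ⇒ 0;  out={4}∪out(0)={4}
  fail(11) 'cb': from fail(10)=0 chase 'b': 0 ⇒ 0;  out=∅∪out(0)=∅
  fail(3) 'aca': from fail(2)=10 chase 'a': 10→0 ⇒ 1;  out=∅∪out(1)=∅
  fail(7) 'abb': from fail(6)=0 chase 'b': 0 ⇒ 0;  out=∅∪out(0)=∅
  fail(12) 'cba': from fail(11)=0 chase 'a': 0 ⇒ 1;  out=∅∪out(1)=∅
  fail(16) 'acb': from fail(2)=10 chase 'b': 10 ⇒ 11;  out={6}∪out(11)={6}
  fail(4) 'acac': from fail(3)=1 chase 'c': 1 ⇒ 2;  out=∅∪out(2)={3}
  fail(8) 'abbb': from fail(7)=0 chase 'b': 0 ⇒ 0;  out=∅∪out(0)=∅
  fail(13) 'cbac': from fail(12)=1 chase 'c': 1 ⇒ 2;  out=∅∪out(2)={3}
  fail(15) 'abba': from fail(7)=0 chase 'a': 0 ⇒ 1;  out={5}∪out(1)={5}
  fail(5) 'acaca': from fail(4)=2 chase 'a': 2 ⇒ 3;  out={0}∪out(3)={0}
  fail(9) 'abbba': from fail(8)=0 chase 'a': 0 ⇒ 1;  out={1}∪out(1)={1}
  fail(14) 'cbacb': from fail(13)=2 chase 'b': 2 ⇒ 16;  out={2}∪out(16)={2,6}

Scan:
pos 0 'c': at 10  ** P3@[0:0]
pos 1 'c': at 10 ·f  ** P3@[1:1]
pos 2 'a': at 1 ·f
pos 3 'c': at 2  ** P3@[3:3]
pos 4 'a': at 3
pos 5 'b': at 6 ·f  ** P4@[4:5]
pos 6 'b': at 7
pos 7 'a': at 15  ** P5@[4:7]
pos 8 'a': at 1 ·f
pos 9 'b': at 6  ** P4@[8:9]
pos 10 'b': at 7
pos 11 'a': at 15  ** P5@[8:11]
pos 12 'c': at 2 ·f  ** P3@[12:12]
pos 13 'b': at 16  ** P6@[11:13]
pos 14 'b': at 0 ·f
pos 15 'a': at 1
pos 16 'a': at 1 ·f
pos 17 'c': at 2  ** P3@[17:17]
pos 18 'b': at 16  ** P6@[16:18]
pos 19 'a': at 12 ·f
pos 20 'b': at 6 ·f  ** P4@[19:20]
pos 21 'b': at 7
pos 22 'b': at 8
pos 23 'a': at 9  ** P1@[19:23]
pos 24 'c': at 2 ·f  ** P3@[24:24]
pos 25 'a': at 3
pos 26 'a': at 1 ·f
pos 27 'c': at 2  ** P3@[27:27]
pos 28 'a': at 3
pos 29 'c': at 4  ** P3@[29:29]
pos 30 'a': at 5  ** P0@[26:30]
pos 31 'c': at 4 ·f  ** P3@[31:31]
pos 32 'b': at 16 ·f  ** P6@[30:32]
pos 33 'a': at 12 ·f
pos 34 'c': at 13  ** P3@[34:34]
pos 35 'b': at 14  ** P2@[31:35],P6@[33:35]
pos 36 'c': at 10 ·f  ** P3@[36:36]
pos 37 'a': at 1 ·f
pos 38 'c': at 2  ** P3@[38:38]
pos 39 'b': at 16  ** P6@[37:39]
pos 40 'a': at 12 ·f
pos 41 'a': at 1 ·f
pos 42 'a': at 1 ·f
pos 43 'b': at 6  ** P4@[42:43]
pos 44 'a': at 1 ·f
pos 45 'b': at 6  ** P4@[44:45]
pos 46 'a': at 1 ·f
pos 47 'c': at 2  ** P3@[47:47]
pos 48 'a': at 3
pos 49 'c': at 4  ** P3@[49:49]
pos 50 'a': at 5  ** P0@[46:50]
pos 51 'c': at 4 ·f  ** P3@[51:51]
pos 52 'a': at 5  ** P0@[48:52]
pos 53 'b': at 6 ·f  ** P4@[52:53]

Result: [[0,3],[1,3],[3,3],[5,4],[7,5],[9,4],[11,5],[12,3],[13,6],[17,3],[18,6],[20,4],[23,1],[24,3],[27,3],[29,3],[30,0],[31,3],[32,6],[34,3],[35,2],[35,6],[36,3],[38,3],[39,6],[43,4],[45,4],[47,3],[49,3],[50,0],[51,3],[52,0],[53,4]]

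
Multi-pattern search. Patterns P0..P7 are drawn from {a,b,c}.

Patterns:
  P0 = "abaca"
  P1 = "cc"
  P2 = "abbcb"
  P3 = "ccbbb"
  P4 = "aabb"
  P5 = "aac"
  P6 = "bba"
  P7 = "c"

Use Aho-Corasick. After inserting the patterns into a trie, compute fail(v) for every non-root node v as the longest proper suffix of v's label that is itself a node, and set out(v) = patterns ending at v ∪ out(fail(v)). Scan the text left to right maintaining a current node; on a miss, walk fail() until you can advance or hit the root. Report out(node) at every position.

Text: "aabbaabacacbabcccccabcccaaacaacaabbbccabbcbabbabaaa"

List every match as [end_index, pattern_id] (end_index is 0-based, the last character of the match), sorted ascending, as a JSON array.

Construct AC machine:
Trie nodes:
  0='ε' goto a→1 b→18 c→6
  1='a' goto a→14 b→2
  2='ab' goto a→3 b→8
  3='aba' goto c→4
  4='abac' goto a→5
  5='abaca' goto ·  [P0 ends]
  6='c' goto c→7  [P7 ends]
  7='cc' goto b→11  [P1 ends]
  8='abb' goto c→9
  9='abbc' goto b→10
  10='abbcb' goto ·  [P2 ends]
  11='ccb' goto b→12
  12='ccbb' goto b→13
  13='ccbbb' goto ·  [P3 ends]
  14='aa' goto b→15 c→17
  15='aab' goto b→16
  16='aabb' goto ·  [P4 ends]
  17='aac' goto ·  [P5 ends]
  18='b' goto b→19
  19='bb' goto a→20
  20='bba' goto ·  [P6 ends]

BFS fail/out derivation:
  n1('a'): parent n0 fail=0; on 'a' 0 → fail=0;  out ∅∪∅=∅
  n6('c'): parent n0 fail=0; on 'c' 0 → fail=0;  out {7}∪∅={7}
  n18('b'): parent n0 fail=0; on 'b' 0 → fail=0;  out ∅∪∅=∅
  n2('ab'): parent n1 fail=0; on 'b' 0 → fail=18;  out ∅∪∅=∅
  n7('cc'): parent n6 fail=0; on 'c' 0 → fail=6;  out {1}∪{7}={1,7}
  n14('aa'): parent n1 fail=0; on 'a' 0 → fail=1;  out ∅∪∅=∅
  n19('bb'): parent n18 fail=0; on 'b' 0 → fail=18;  out ∅∪∅=∅
  n3('aba'): parent n2 fail=18; on 'a' 18→0 → fail=1;  out ∅∪∅=∅
  n8('abb'): parent n2 fail=18; on 'b' 18 → fail=19;  out ∅∪∅=∅
  n11('ccb'): parent n7 fail=6; on 'b' 6→0 → fail=18;  out ∅∪∅=∅
  n15('aab'): parent n14 fail=1; on 'b' 1 → fail=2;  out ∅∪∅=∅
  n17('aac'): parent n14 fail=1; on 'c' 1→0 → fail=6;  out {5}∪{7}={5,7}
  n20('bba'): parent n19 fail=18; on 'a' 18→0 → fail=1;  out {6}∪∅={6}
  n4('abac'): parent n3 fail=1; on 'c' 1→0 → fail=6;  out ∅∪{7}={7}
  n9('abbc'): parent n8 fail=19; on 'c' 19→18→0 → fail=6;  out ∅∪{7}={7}
  n12('ccbb'): parent n11 fail=18; on 'b' 18 → fail=19;  out ∅∪∅=∅
  n16('aabb'): parent n15 fail=2; on 'b' 2 → fail=8;  out {4}∪∅={4}
  n5('abaca'): parent n4 fail=6; on 'a' 6→0 → fail=1;  out {0}∪∅={0}
  n10('abbcb'): parent n9 fail=6; on 'b' 6→0 → fail=18;  out {2}∪∅={2}
  n13('ccbbb'): parent n12 fail=19; on 'b' 19→18 → fail=19;  out {3}∪∅={3}

Run:
pos 0 'a': at 1
pos 1 'a': at 14
pos 2 'b': at 15
pos 3 'b': at 16  ** P4@[0:3]
pos 4 'a': at 20 (fail-walked)  ** P6@[2:4]
pos 5 'a': at 14 (fail-walked)
pos 6 'b': at 15
pos 7 'a': at 3 (fail-walked)
pos 8 'c': at 4  ** P7@[8:8]
pos 9 'a': at 5  ** P0@[5:9]
pos 10 'c': at 6 (fail-walked)  ** P7@[10:10]
pos 11 'b': at 18 (fail-walked)
pos 12 'a': at 1 (fail-walked)
pos 13 'b': at 2
pos 14 'c': at 6 (fail-walked)  ** P7@[14:14]
pos 15 'c': at 7  ** P1@[14:15],P7@[15:15]
pos 16 'c': at 7 (fail-walked)  ** P1@[15:16],P7@[16:16]
pos 17 'c': at 7 (fail-walked)  ** P1@[16:17],P7@[17:17]
pos 18 'c': at 7 (fail-walked)  ** P1@[17:18],P7@[18:18]
pos 19 'a': at 1 (fail-walked)
pos 20 'b': at 2
pos 21 'c': at 6 (fail-walked)  ** P7@[21:21]
pos 22 'c': at 7  ** P1@[21:22],P7@[22:22]
pos 23 'c': at 7 (fail-walked)  ** P1@[22:23],P7@[23:23]
pos 24 'a': at 1 (fail-walked)
pos 25 'a': at 14
pos 26 'a': at 14 (fail-walked)
pos 27 'c': at 17  ** P5@[25:27],P7@[27:27]
pos 28 'a': at 1 (fail-walked)
pos 29 'a': at 14
pos 30 'c': at 17  ** P5@[28:30],P7@[30:30]
pos 31 'a': at 1 (fail-walked)
pos 32 'a': at 14
pos 33 'b': at 15
pos 34 'b': at 16  ** P4@[31:34]
pos 35 'b': at 19 (fail-walked)
pos 36 'c': at 6 (fail-walked)  ** P7@[36:36]
pos 37 'c': at 7  ** P1@[36:37],P7@[37:37]
pos 38 'a': at 1 (fail-walked)
pos 39 'b': at 2
pos 40 'b': at 8
pos 41 'c': at 9  ** P7@[41:41]
pos 42 'b': at 10  ** P2@[38:42]
pos 43 'a': at 1 (fail-walked)
pos 44 'b': at 2
pos 45 'b': at 8
pos 46 'a': at 20 (fail-walked)  ** P6@[44:46]
pos 47 'b': at 2 (fail-walked)
pos 48 'a': at 3
pos 49 'a': at 14 (fail-walked)
pos 50 'a': at 14 (fail-walked)

All matches (sorted): [[3,4],[4,6],[8,7],[9,0],[10,7],[14,7],[15,1],[15,7],[16,1],[16,7],[17,1],[17,7],[18,1],[18,7],[21,7],[22,1],[22,7],[23,1],[23,7],[27,5],[27,7],[30,5],[30,7],[34,4],[36,7],[37,1],[37,7],[41,7],[42,2],[46,6]]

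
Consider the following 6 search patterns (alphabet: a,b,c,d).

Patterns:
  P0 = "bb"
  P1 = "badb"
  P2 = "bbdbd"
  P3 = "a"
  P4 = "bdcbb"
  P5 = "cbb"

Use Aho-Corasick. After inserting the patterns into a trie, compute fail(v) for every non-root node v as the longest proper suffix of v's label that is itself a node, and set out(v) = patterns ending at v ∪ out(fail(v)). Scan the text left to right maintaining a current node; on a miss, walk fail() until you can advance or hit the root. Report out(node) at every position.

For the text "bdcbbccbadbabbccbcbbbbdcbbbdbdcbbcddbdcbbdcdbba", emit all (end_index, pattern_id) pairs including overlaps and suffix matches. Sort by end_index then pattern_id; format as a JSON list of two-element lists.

Build automaton:
Trie (insert patterns):
  n0 'ε': a→9 b→1 c→14
  n1 'b': a→3 b→2 d→10
  n2 'bb': d→6  ←P0
  n3 'ba': d→4
  n4 'bad': b→5
  n5 'badb': ·  ←P1
  n6 'bbd': b→7
  n7 'bbdb': d→8
  n8 'bbdbd': ·  ←P2
  n9 'a': ·  ←P3
  n10 'bd': c→11
  n11 'bdc': b→12
  n12 'bdcb': b→13
  n13 'bdcbb': ·  ←P4
  n14 'c': b→15
  n15 'cb': b→16
  n16 'cbb': ·  ←P5

Failure links (BFS by depth):
  fail(1) 'b': from fail(0)=0 chase 'b': 0 ⇒ 0;  out=∅∪out(0)=∅
  fail(9) 'a': from fail(0)=0 chase 'a': 0 ⇒ 0;  out={3}∪out(0)={3}
  fail(14) 'c': from fail(0)=0 chase 'c': 0 ⇒ 0;  out=∅∪out(0)=∅
  fail(2) 'bb': from fail(1)=0 chase 'b': 0 ⇒ 1;  out={0}∪out(1)={0}
  fail(3) 'ba': from fail(1)=0 chase 'a': 0 ⇒ 9;  out=∅∪out(9)={3}
  fail(10) 'bd': from fail(1)=0 chase 'd': 0 ⇒ 0;  out=∅∪out(0)=∅
  fail(15) 'cb': from fail(14)=0 chase 'b': 0 ⇒ 1;  out=∅∪out(1)=∅
  fail(4) 'bad': from fail(3)=9 chase 'd': 9→0 ⇒ 0;  out=∅∪out(0)=∅
  fail(6) 'bbd': from fail(2)=1 chase 'd': 1 ⇒ 10;  out=∅∪out(10)=∅
  fail(11) 'bdc': from fail(10)=0 chase 'c': 0 ⇒ 14;  out=∅∪out(14)=∅
  fail(16) 'cbb': from fail(15)=1 chase 'b': 1 ⇒ 2;  out={5}∪out(2)={0,5}
  fail(5) 'badb': from fail(4)=0 chase 'b': 0 ⇒ 1;  out={1}∪out(1)={1}
  fail(7) 'bbdb': from fail(6)=10 chase 'b': 10→0 ⇒ 1;  out=∅∪out(1)=∅
  fail(12) 'bdcb': from fail(11)=14 chase 'b': 14 ⇒ 15;  out=∅∪out(15)=∅
  fail(8) 'bbdbd': from fail(7)=1 chase 'd': 1 ⇒ 10;  out={2}∪out(10)={2}
  fail(13) 'bdcbb': from fail(12)=15 chase 'b': 15 ⇒ 16;  out={4}∪out(16)={0,4,5}

Text stream:
pos 0 'b': at 1
pos 1 'd': at 10
pos 2 'c': at 11
pos 3 'b': at 12
pos 4 'b': at 13  → match P0@[3:4],P4@[0:4],P5@[2:4]
pos 5 'c': at 14 (fail-walked)
pos 6 'c': at 14 (fail-walked)
pos 7 'b': at 15
pos 8 'a': at 3 (fail-walked)  → match P3@[8:8]
pos 9 'd': at 4
pos 10 'b': at 5  → match P1@[7:10]
pos 11 'a': at 3 (fail-walked)  → match P3@[11:11]
pos 12 'b': at 1 (fail-walked)
pos 13 'b': at 2  → match P0@[12:13]
pos 14 'c': at 14 (fail-walked)
pos 15 'c': at 14 (fail-walked)
pos 16 'b': at 15
pos 17 'c': at 14 (fail-walked)
pos 18 'b': at 15
pos 19 'b': at 16  → match P0@[18:19],P5@[17:19]
pos 20 'b': at 2 (fail-walked)  → match P0@[19:20]
pos 21 'b': at 2 (fail-walked)  → match P0@[20:21]
pos 22 'd': at 6
pos 23 'c': at 11 (fail-walked)
pos 24 'b': at 12
pos 25 'b': at 13  → match P0@[24:25],P4@[21:25],P5@[23:25]
pos 26 'b': at 2 (fail-walked)  → match P0@[25:26]
pos 27 'd': at 6
pos 28 'b': at 7
pos 29 'd': at 8  → match P2@[25:29]
pos 30 'c': at 11 (fail-walked)
pos 31 'b': at 12
pos 32 'b': at 13  → match P0@[31:32],P4@[28:32],P5@[30:32]
pos 33 'c': at 14 (fail-walked)
pos 34 'd': at 0 (fail-walked)
pos 35 'd': at 0
pos 36 'b': at 1
pos 37 'd': at 10
pos 38 'c': at 11
pos 39 'b': at 12
pos 40 'b': at 13  → match P0@[39:40],P4@[36:40],P5@[38:40]
pos 41 'd': at 6 (fail-walked)
pos 42 'c': at 11 (fail-walked)
pos 43 'd': at 0 (fail-walked)
pos 44 'b': at 1
pos 45 'b': at 2  → match P0@[44:45]
pos 46 'a': at 3 (fail-walked)  → match P3@[46:46]

Matches: [[4,0],[4,4],[4,5],[8,3],[10,1],[11,3],[13,0],[19,0],[19,5],[20,0],[21,0],[25,0],[25,4],[25,5],[26,0],[29,2],[32,0],[32,4],[32,5],[40,0],[40,4],[40,5],[45,0],[46,3]]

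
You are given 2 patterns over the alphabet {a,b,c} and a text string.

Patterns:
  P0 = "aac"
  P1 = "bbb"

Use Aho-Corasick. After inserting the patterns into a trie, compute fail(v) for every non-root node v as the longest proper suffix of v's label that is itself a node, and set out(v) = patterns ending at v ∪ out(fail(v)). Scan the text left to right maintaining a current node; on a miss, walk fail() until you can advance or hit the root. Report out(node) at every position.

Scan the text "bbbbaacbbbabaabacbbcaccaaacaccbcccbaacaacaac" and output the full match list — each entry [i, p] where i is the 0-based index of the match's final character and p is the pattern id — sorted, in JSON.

Build:
Trie (insert patterns):
  0='ε' goto a→1 b→4
  1='a' goto a→2
  2='aa' goto c→3
  3='aac' goto ·  ←P0
  4='b' goto b→5
  5='bb' goto b→6
  6='bbb' goto ·  ←P1

BFS fail/out derivation:
  fail(1) 'a': from fail(0)=0 chase 'a': 0 ⇒ 0;  out=∅∪out(0)=∅
  fail(4) 'b': from fail(0)=0 chase 'b': 0 ⇒ 0;  out=∅∪out(0)=∅
  fail(2) 'aa': from fail(1)=0 chase 'a': 0 ⇒ 1;  out=∅∪out(1)=∅
  fail(5) 'bb': from fail(4)=0 chase 'b': 0 ⇒ 4;  out=∅∪out(4)=∅
  fail(3) 'aac': from fail(2)=1 chase 'c': 1→0 ⇒ 0;  out={0}∪out(0)={0}
  fail(6) 'bbb': from fail(5)=4 chase 'b': 4 ⇒ 5;  out={1}∪out(5)={1}

Scan:
pos 0 'b': at 4
pos 1 'b': at 5
pos 2 'b': at 6  → match P1@[0:2]
pos 3 'b': at 6 ·f  → match P1@[1:3]
pos 4 'a': at 1 ·f
pos 5 'a': at 2
pos 6 'c': at 3  → match P0@[4:6]
pos 7 'b': at 4 ·f
pos 8 'b': at 5
pos 9 'b': at 6  → match P1@[7:9]
pos 10 'a': at 1 ·f
pos 11 'b': at 4 ·f
pos 12 'a': at 1 ·f
pos 13 'a': at 2
pos 14 'b': at 4 ·f
pos 15 'a': at 1 ·f
pos 16 'c': at 0 ·f
pos 17 'b': at 4
pos 18 'b': at 5
pos 19 'c': at 0 ·f
pos 20 'a': at 1
pos 21 'c': at 0 ·f
pos 22 'c': at 0
pos 23 'a': at 1
pos 24 'a': at 2
pos 25 'a': at 2 ·f
pos 26 'c': at 3  → match P0@[24:26]
pos 27 'a': at 1 ·f
pos 28 'c': at 0 ·f
pos 29 'c': at 0
pos 30 'b': at 4
pos 31 'c': at 0 ·f
pos 32 'c': at 0
pos 33 'c': at 0
pos 34 'b': at 4
pos 35 'a': at 1 ·f
pos 36 'a': at 2
pos 37 'c': at 3  → match P0@[35:37]
pos 38 'a': at 1 ·f
pos 39 'a': at 2
pos 40 'c': at 3  → match P0@[38:40]
pos 41 'a': at 1 ·f
pos 42 'a': at 2
pos 43 'c': at 3  → match P0@[41:43]

All matches (sorted): [[2,1],[3,1],[6,0],[9,1],[26,0],[37,0],[40,0],[43,0]]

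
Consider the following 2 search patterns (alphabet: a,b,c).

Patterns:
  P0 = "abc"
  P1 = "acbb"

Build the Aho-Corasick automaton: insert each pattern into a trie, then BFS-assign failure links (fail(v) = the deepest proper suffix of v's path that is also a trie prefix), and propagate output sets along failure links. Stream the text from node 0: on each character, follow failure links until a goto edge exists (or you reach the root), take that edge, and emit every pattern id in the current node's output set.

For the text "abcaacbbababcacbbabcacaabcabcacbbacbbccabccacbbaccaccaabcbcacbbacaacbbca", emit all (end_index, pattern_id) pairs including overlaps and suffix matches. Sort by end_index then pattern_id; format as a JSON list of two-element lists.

Build automaton:
Trie nodes:
  0='ε' goto a→1
  1='a' goto b→2 c→4
  2='ab' goto c→3
  3='abc' goto ·  ←P0
  4='ac' goto b→5
  5='acb' goto b→6
  6='acbb' goto ·  ←P1

BFS fail/out derivation:
  fail(1) 'a': from fail(0)=0 chase 'a': 0 ⇒ 0;  out=∅∪out(0)=∅
  fail(2) 'ab': from fail(1)=0 chase 'b': 0 ⇒ 0;  out=∅∪out(0)=∅
  fail(4) 'ac': from fail(1)=0 chase 'c': 0 ⇒ 0;  out=∅∪out(0)=∅
  fail(3) 'abc': from fail(2)=0 chase 'c': 0 ⇒ 0;  out={0}∪out(0)={0}
  fail(5) 'acb': from fail(4)=0 chase 'b': 0 ⇒ 0;  out=∅∪out(0)=∅
  fail(6) 'acbb': from fail(5)=0 chase 'b': 0 ⇒ 0;  out={1}∪out(0)={1}

Scan:
i=0 'a': node 0→1
i=1 'b': node 1→2
i=2 'c': node 2→3  → match P0@[0:2]
i=3 'a': node 3→1 ·f
i=4 'a': node 1→1 ·f
i=5 'c': node 1→4
i=6 'b': node 4→5
i=7 'b': node 5→6  → match P1@[4:7]
i=8 'a': node 6→1 ·f
i=9 'b': node 1→2
i=10 'a': node 2→1 ·f
i=11 'b': node 1→2
i=12 'c': node 2→3  → match P0@[10:12]
i=13 'a': node 3→1 ·f
i=14 'c': node 1→4
i=15 'b': node 4→5
i=16 'b': node 5→6  → match P1@[13:16]
i=17 'a': node 6→1 ·f
i=18 'b': node 1→2
i=19 'c': node 2→3  → match P0@[17:19]
i=20 'a': node 3→1 ·f
i=21 'c': node 1→4
i=22 'a': node 4→1 ·f
i=23 'a': node 1→1 ·f
i=24 'b': node 1→2
i=25 'c': node 2→3  → match P0@[23:25]
i=26 'a': node 3→1 ·f
i=27 'b': node 1→2
i=28 'c': node 2→3  → match P0@[26:28]
i=29 'a': node 3→1 ·f
i=30 'c': node 1→4
i=31 'b': node 4→5
i=32 'b': node 5→6  → match P1@[29:32]
i=33 'a': node 6→1 ·f
i=34 'c': node 1→4
i=35 'b': node 4→5
i=36 'b': node 5→6  → match P1@[33:36]
i=37 'c': node 6→0 ·f
i=38 'c': node 0→0
i=39 'a': node 0→1
i=40 'b': node 1→2
i=41 'c': node 2→3  → match P0@[39:41]
i=42 'c': node 3→0 ·f
i=43 'a': node 0→1
i=44 'c': node 1→4
i=45 'b': node 4→5
i=46 'b': node 5→6  → match P1@[43:46]
i=47 'a': node 6→1 ·f
i=48 'c': node 1→4
i=49 'c': node 4→0 ·f
i=50 'a': node 0→1
i=51 'c': node 1→4
i=52 'c': node 4→0 ·f
i=53 'a': node 0→1
i=54 'a': node 1→1 ·f
i=55 'b': node 1→2
i=56 'c': node 2→3  → match P0@[54:56]
i=57 'b': node 3→0 ·f
i=58 'c': node 0→0
i=59 'a': node 0→1
i=60 'c': node 1→4
i=61 'b': node 4→5
i=62 'b': node 5→6  → match P1@[59:62]
i=63 'a': node 6→1 ·f
i=64 'c': node 1→4
i=65 'a': node 4→1 ·f
i=66 'a': node 1→1 ·f
i=67 'c': node 1→4
i=68 'b': node 4→5
i=69 'b': node 5→6  → match P1@[66:69]
i=70 'c': node 6→0 ·f
i=71 'a': node 0→1

Matches: [[2,0],[7,1],[12,0],[16,1],[19,0],[25,0],[28,0],[32,1],[36,1],[41,0],[46,1],[56,0],[62,1],[69,1]]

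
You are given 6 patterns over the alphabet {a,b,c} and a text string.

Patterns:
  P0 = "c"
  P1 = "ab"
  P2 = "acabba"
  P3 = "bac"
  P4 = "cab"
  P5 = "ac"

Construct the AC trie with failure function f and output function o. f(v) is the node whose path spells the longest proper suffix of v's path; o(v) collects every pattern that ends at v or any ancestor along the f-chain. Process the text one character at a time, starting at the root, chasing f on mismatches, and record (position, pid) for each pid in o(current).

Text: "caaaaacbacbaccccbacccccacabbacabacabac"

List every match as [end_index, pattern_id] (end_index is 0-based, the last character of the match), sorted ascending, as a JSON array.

Build:
Trie nodes:
  n0 'ε': a→2 b→9 c→1
  n1 'c': a→12  ←P0
  n2 'a': b→3 c→4
  n3 'ab': ·  ←P1
  n4 'ac': a→5  ←P5
  n5 'aca': b→6
  n6 'acab': b→7
  n7 'acabb': a→8
  n8 'acabba': ·  ←P2
  n9 'b': a→10
  n10 'ba': c→11
  n11 'bac': ·  ←P3
  n12 'ca': b→13
  n13 'cab': ·  ←P4

Failure links (BFS by depth):
  fail(1) 'c': from fail(0)=0 chase 'c': 0 ⇒ 0;  out={0}∪out(0)={0}
  fail(2) 'a': from fail(0)=0 chase 'a': 0 ⇒ 0;  out=∅∪out(0)=∅
  fail(9) 'b': from fail(0)=0 chase 'b': 0 ⇒ 0;  out=∅∪out(0)=∅
  fail(3) 'ab': from fail(2)=0 chase 'b': 0 ⇒ 9;  out={1}∪out(9)={1}
  fail(4) 'ac': from fail(2)=0 chase 'c': 0 ⇒ 1;  out={5}∪out(1)={0,5}
  fail(10) 'ba': from fail(9)=0 chase 'a': 0 ⇒ 2;  out=∅∪out(2)=∅
  fail(12) 'ca': from fail(1)=0 chase 'a': 0 ⇒ 2;  out=∅∪out(2)=∅
  fail(5) 'aca': from fail(4)=1 chase 'a': 1 ⇒ 12;  out=∅∪out(12)=∅
  fail(11) 'bac': from fail(10)=2 chase 'c': 2 ⇒ 4;  out={3}∪out(4)={0,3,5}
  fail(13) 'cab': from fail(12)=2 chase 'b': 2 ⇒ 3;  out={4}∪out(3)={1,4}
  fail(6) 'acab': from fail(5)=12 chase 'b': 12 ⇒ 13;  out=∅∪out(13)={1,4}
  fail(7) 'acabb': from fail(6)=13 chase 'b': 13→3→9→0 ⇒ 9;  out=∅∪out(9)=∅
  fail(8) 'acabba': from fail(7)=9 chase 'a': 9 ⇒ 10;  out={2}∪out(10)={2}

Text stream:
[0] read 'c'  n0⇒n1  ** P0@[0:0]
[1] read 'a'  n1⇒n12
[2] read 'a'  n12⇒n2 ·f
[3] read 'a'  n2⇒n2 ·f
[4] read 'a'  n2⇒n2 ·f
[5] read 'a'  n2⇒n2 ·f
[6] read 'c'  n2⇒n4  ** P0@[6:6],P5@[5:6]
[7] read 'b'  n4⇒n9 ·f
[8] read 'a'  n9⇒n10
[9] read 'c'  n10⇒n11  ** P0@[9:9],P3@[7:9],P5@[8:9]
[10] read 'b'  n11⇒n9 ·f
[11] read 'a'  n9⇒n10
[12] read 'c'  n10⇒n11  ** P0@[12:12],P3@[10:12],P5@[11:12]
[13] read 'c'  n11⇒n1 ·f  ** P0@[13:13]
[14] read 'c'  n1⇒n1 ·f  ** P0@[14:14]
[15] read 'c'  n1⇒n1 ·f  ** P0@[15:15]
[16] read 'b'  n1⇒n9 ·f
[17] read 'a'  n9⇒n10
[18] read 'c'  n10⇒n11  ** P0@[18:18],P3@[16:18],P5@[17:18]
[19] read 'c'  n11⇒n1 ·f  ** P0@[19:19]
[20] read 'c'  n1⇒n1 ·f  ** P0@[20:20]
[21] read 'c'  n1⇒n1 ·f  ** P0@[21:21]
[22] read 'c'  n1⇒n1 ·f  ** P0@[22:22]
[23] read 'a'  n1⇒n12
[24] read 'c'  n12⇒n4 ·f  ** P0@[24:24],P5@[23:24]
[25] read 'a'  n4⇒n5
[26] read 'b'  n5⇒n6  ** P1@[25:26],P4@[24:26]
[27] read 'b'  n6⇒n7
[28] read 'a'  n7⇒n8  ** P2@[23:28]
[29] read 'c'  n8⇒n11 ·f  ** P0@[29:29],P3@[27:29],P5@[28:29]
[30] read 'a'  n11⇒n5 ·f
[31] read 'b'  n5⇒n6  ** P1@[30:31],P4@[29:31]
[32] read 'a'  n6⇒n10 ·f
[33] read 'c'  n10⇒n11  ** P0@[33:33],P3@[31:33],P5@[32:33]
[34] read 'a'  n11⇒n5 ·f
[35] read 'b'  n5⇒n6  ** P1@[34:35],P4@[33:35]
[36] read 'a'  n6⇒n10 ·f
[37] read 'c'  n10⇒n11  ** P0@[37:37],P3@[35:37],P5@[36:37]

All matches (sorted): [[0,0],[6,0],[6,5],[9,0],[9,3],[9,5],[12,0],[12,3],[12,5],[13,0],[14,0],[15,0],[18,0],[18,3],[18,5],[19,0],[20,0],[21,0],[22,0],[24,0],[24,5],[26,1],[26,4],[28,2],[29,0],[29,3],[29,5],[31,1],[31,4],[33,0],[33,3],[33,5],[35,1],[35,4],[37,0],[37,3],[37,5]]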